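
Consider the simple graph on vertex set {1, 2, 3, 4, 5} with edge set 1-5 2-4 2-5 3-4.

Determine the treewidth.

A width-1 tree decomposition is:
Bags: B1 = {2, 4}  B2 = {2, 5}  B3 = {1, 5}  B4 = {3, 4}
Tree: B1–B2, B2–B3, B1–B4
Each bag holds 2 vertices, so the decomposition has width 1, which upper-bounds the treewidth. Since G has at least one edge (e.g. 2–4), it is not an edgeless graph, so tw(G) ≥ 1. The upper and lower bounds meet at 1, so that is the treewidth.

1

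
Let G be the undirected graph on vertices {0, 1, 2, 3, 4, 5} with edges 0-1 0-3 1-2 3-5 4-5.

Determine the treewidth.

1

A width-1 tree decomposition is:
Bags: B1 = {4, 5}  B2 = {3, 5}  B3 = {0, 3}  B4 = {0, 1}  B5 = {1, 2}
Tree: B1–B2, B2–B3, B3–B4, B4–B5
Every bag has size at most 2, so the width is 2 − 1 = 1 and tw(G) ≤ 1. Since G has at least one edge (e.g. 4–5), it is not an edgeless graph, so tw(G) ≥ 1. Therefore the treewidth is 1.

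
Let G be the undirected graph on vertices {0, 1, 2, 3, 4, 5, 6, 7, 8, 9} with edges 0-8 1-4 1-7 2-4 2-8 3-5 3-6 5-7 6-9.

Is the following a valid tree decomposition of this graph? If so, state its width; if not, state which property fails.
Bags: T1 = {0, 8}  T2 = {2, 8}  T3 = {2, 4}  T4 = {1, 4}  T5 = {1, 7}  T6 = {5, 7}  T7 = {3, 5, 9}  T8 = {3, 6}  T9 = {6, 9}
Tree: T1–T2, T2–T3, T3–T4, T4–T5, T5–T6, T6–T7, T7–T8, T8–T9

A tree decomposition must satisfy three properties: every vertex lies in some bag; for every edge, both endpoints lie together in some bag; and for every vertex, the bags containing it form a connected subtree. Here bags containing vertex 9 are not connected in the tree, so the decomposition is invalid.

No — bags containing vertex 9 are not connected in the tree.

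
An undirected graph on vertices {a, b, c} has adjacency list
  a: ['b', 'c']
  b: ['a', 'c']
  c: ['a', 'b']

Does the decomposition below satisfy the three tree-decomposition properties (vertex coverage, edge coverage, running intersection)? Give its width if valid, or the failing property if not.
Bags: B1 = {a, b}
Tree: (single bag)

No — vertex c appears in no bag.

A tree decomposition must satisfy three properties: every vertex lies in some bag; for every edge, both endpoints lie together in some bag; and for every vertex, the bags containing it form a connected subtree. Here vertex c appears in no bag, so the decomposition is invalid.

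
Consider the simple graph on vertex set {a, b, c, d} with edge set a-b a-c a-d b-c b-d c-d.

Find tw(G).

3

A width-3 tree decomposition is:
Bags: B1 = {a, b, c, d}
Tree: (single bag)
With just one bag of size 4, the width is 4 − 1 = 3, so tw(G) ≤ 3. For the lower bound, the 4 vertices {a, b, c, d} are pairwise adjacent, and any tree decomposition puts a clique entirely inside one bag — forcing width ≥ 3. Combining the bounds, tw(G) = 3.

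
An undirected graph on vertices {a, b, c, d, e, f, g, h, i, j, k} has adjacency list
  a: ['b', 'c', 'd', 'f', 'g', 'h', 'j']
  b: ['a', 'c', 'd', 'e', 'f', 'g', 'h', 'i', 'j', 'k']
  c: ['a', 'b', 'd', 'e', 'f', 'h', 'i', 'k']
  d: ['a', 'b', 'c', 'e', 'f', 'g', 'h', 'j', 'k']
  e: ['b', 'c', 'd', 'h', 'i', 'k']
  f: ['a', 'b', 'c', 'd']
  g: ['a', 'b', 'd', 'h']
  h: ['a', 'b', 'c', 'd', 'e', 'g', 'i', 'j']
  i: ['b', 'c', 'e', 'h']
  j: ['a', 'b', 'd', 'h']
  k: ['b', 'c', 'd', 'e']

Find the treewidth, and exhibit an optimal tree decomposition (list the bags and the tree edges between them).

Treewidth 4.
One such decomposition:
Bags: B1 = {b, c, e, h, i}  B2 = {b, c, d, e, h}  B3 = {a, b, c, d, h}  B4 = {a, b, d, h, j}  B5 = {a, b, d, g, h}  B6 = {b, c, d, e, k}  B7 = {a, b, c, d, f}
Tree: B1–B2, B2–B3, B3–B4, B3–B5, B2–B6, B3–B7

Every bag has size at most 5, so the width is 5 − 1 = 4 and tw(G) ≤ 4. For the lower bound, the 5 vertices {b, c, d, e, h} are pairwise adjacent, and any tree decomposition puts a clique entirely inside one bag — forcing width ≥ 4. Therefore the treewidth is 4.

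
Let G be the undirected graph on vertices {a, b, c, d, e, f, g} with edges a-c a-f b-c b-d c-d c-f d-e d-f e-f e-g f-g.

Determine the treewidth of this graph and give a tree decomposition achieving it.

The largest bag has 3 vertices, giving width 2; this decomposition certifies tw(G) ≤ 2. For the lower bound, the 3 vertices {d, e, f} are pairwise adjacent, and any tree decomposition puts a clique entirely inside one bag — forcing width ≥ 2. Therefore the treewidth is 2.

Treewidth 2.
One optimal decomposition is:
Bags: B1 = {b, c, d}  B2 = {c, d, f}  B3 = {a, c, f}  B4 = {d, e, f}  B5 = {e, f, g}
Tree: B1–B2, B2–B3, B2–B4, B4–B5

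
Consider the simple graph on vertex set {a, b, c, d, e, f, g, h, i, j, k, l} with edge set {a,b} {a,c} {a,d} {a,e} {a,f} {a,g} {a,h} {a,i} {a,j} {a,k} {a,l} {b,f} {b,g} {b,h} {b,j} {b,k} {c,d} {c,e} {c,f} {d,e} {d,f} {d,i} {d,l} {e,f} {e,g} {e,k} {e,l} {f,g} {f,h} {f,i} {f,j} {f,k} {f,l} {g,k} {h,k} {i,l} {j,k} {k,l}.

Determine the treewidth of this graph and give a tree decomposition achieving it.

Treewidth 4.
One such decomposition:
Bags: B1 = {a, e, f, g, k}  B2 = {a, e, f, k, l}  B3 = {a, b, f, g, k}  B4 = {a, d, e, f, l}  B5 = {a, c, d, e, f}  B6 = {a, b, f, h, k}  B7 = {a, b, f, j, k}  B8 = {a, d, f, i, l}
Tree: B1–B2, B1–B3, B2–B4, B4–B5, B3–B6, B6–B7, B4–B8

Every bag has size at most 5, so the width is 5 − 1 = 4 and tw(G) ≤ 4. For the lower bound, the 5 vertices {a, c, d, e, f} are pairwise adjacent, and any tree decomposition puts a clique entirely inside one bag — forcing width ≥ 4. Hence tw(G) = 4 exactly.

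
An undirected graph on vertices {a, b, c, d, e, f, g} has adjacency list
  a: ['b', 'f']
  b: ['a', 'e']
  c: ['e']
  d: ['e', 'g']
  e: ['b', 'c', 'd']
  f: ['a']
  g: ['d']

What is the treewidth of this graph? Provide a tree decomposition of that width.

The largest bag has 2 vertices, giving width 1; this decomposition certifies tw(G) ≤ 1. Since G has at least one edge (e.g. e–c), it is not an edgeless graph, so tw(G) ≥ 1. Hence tw(G) = 1 exactly.

Treewidth 1.
One such decomposition:
Bags: B1 = {c, e}  B2 = {d, e}  B3 = {b, e}  B4 = {a, b}  B5 = {a, f}  B6 = {d, g}
Tree: B1–B2, B1–B3, B3–B4, B4–B5, B2–B6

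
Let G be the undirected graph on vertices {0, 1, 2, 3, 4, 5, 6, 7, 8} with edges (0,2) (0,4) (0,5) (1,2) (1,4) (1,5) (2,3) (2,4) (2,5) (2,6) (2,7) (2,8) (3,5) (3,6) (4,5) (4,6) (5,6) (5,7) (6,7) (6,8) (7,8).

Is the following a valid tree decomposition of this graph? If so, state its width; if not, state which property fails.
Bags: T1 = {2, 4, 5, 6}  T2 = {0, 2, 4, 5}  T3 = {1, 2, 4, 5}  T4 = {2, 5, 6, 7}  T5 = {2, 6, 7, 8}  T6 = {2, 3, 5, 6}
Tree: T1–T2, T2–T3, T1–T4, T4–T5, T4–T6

Yes; width 3.

Vertex coverage: the bags together contain {0, 1, 2, 3, 4, 5, 6, 7, 8}, the full vertex set. Edge coverage: each edge of G has both endpoints in at least one bag. Running intersection: for every vertex, the bags containing it form a connected subtree. All three properties hold, so this is a valid tree decomposition of width max|bag| − 1 = 3, and hence tw(G) ≤ 3.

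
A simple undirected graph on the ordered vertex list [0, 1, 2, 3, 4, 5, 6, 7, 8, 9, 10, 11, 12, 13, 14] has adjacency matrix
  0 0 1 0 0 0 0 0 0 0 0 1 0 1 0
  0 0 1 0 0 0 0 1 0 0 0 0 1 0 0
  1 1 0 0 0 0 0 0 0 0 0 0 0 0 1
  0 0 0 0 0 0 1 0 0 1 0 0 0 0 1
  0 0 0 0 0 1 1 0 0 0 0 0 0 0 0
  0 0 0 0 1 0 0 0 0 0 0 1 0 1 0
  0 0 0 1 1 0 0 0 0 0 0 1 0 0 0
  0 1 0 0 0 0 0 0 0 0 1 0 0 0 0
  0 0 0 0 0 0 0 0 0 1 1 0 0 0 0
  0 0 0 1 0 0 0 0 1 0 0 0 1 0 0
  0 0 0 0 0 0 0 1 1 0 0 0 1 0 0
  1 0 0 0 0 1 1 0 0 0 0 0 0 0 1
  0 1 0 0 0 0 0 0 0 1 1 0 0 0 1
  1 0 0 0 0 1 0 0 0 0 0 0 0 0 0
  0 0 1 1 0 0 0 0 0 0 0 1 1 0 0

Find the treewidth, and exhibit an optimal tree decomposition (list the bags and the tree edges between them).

Treewidth 3.
One such decomposition:
Bags: B1 = {4, 5, 6, 13}  B2 = {5, 6, 11, 13}  B3 = {0, 6, 11, 13}  B4 = {0, 3, 6, 11}  B5 = {0, 3, 11, 14}  B6 = {0, 2, 3, 14}  B7 = {2, 3, 9, 14}  B8 = {2, 9, 12, 14}  B9 = {1, 2, 9, 12}  B10 = {1, 8, 9, 12}  B11 = {1, 8, 10, 12}  B12 = {1, 7, 8, 10}
Tree: B1–B2, B2–B3, B3–B4, B4–B5, B5–B6, B6–B7, B7–B8, B8–B9, B9–B10, B10–B11, B11–B12

Every bag has size at most 4, so the width is 4 − 1 = 3 and tw(G) ≤ 3. For the lower bound: the 4 vertex sets {4,5,13}, {6}, {11}, {0,2,3,14} are disjoint, each induces a connected subgraph, and every pair is joined by at least one edge of G. Contracting each set to a single vertex therefore yields K_{4} as a minor, and since treewidth is minor-monotone, tw(G) ≥ tw(K_{4}) = 3. The upper and lower bounds meet at 3, so that is the treewidth.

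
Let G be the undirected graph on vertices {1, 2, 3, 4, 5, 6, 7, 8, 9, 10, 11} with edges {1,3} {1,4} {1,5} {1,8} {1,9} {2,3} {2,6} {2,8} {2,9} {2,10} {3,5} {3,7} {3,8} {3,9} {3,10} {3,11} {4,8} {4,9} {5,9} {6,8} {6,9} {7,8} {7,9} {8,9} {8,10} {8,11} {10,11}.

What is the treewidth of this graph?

3

A width-3 tree decomposition is:
Bags: B1 = {3, 7, 8, 9}  B2 = {2, 3, 8, 9}  B3 = {2, 6, 8, 9}  B4 = {1, 3, 8, 9}  B5 = {1, 3, 5, 9}  B6 = {1, 4, 8, 9}  B7 = {2, 3, 8, 10}  B8 = {3, 8, 10, 11}
Tree: B1–B2, B2–B3, B1–B4, B4–B5, B4–B6, B2–B7, B7–B8
Every bag has size at most 4, so the width is 4 − 1 = 3 and tw(G) ≤ 3. On the other hand G contains the 4-clique {1, 3, 8, 9}. A clique must lie in a single bag of any decomposition, so no decomposition can have width below 3. The upper and lower bounds meet at 3, so that is the treewidth.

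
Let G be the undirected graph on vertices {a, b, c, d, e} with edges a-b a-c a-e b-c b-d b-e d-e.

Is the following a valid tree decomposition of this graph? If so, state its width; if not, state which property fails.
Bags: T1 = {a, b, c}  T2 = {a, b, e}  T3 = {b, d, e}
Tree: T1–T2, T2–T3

Every vertex of G appears in some bag (union = {a, b, c, d, e}); every edge is covered by a bag; and for each vertex v the set of bags containing v is connected in the bag tree. The decomposition is therefore valid. The largest bag has 3 vertices, so the width is 2.

Yes; width 2.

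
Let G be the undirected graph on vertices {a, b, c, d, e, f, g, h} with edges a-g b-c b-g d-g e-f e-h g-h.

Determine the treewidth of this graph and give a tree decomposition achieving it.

Each bag holds 2 vertices, so the decomposition has width 1, which upper-bounds the treewidth. G has an edge, so its treewidth is at least 1. The upper and lower bounds meet at 1, so that is the treewidth.

Treewidth 1.
One such decomposition:
Bags: B1 = {d, g}  B2 = {g, h}  B3 = {e, h}  B4 = {b, g}  B5 = {a, g}  B6 = {b, c}  B7 = {e, f}
Tree: B1–B2, B2–B3, B1–B4, B1–B5, B4–B6, B3–B7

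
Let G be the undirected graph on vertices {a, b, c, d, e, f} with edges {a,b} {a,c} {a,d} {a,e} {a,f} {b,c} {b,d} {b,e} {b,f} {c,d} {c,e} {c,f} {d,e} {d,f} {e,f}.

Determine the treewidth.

A width-5 tree decomposition is:
Bags: B1 = {a, b, c, d, e, f}
Tree: (single bag)
A single bag containing all 6 vertices is trivially a valid decomposition of width 5. Conversely, {a, b, c, d, e, f} is a clique of size 6, and the vertices of any clique must share a bag in every tree decomposition; so some bag has ≥ 6 vertices and tw(G) ≥ 5. Combining the bounds, tw(G) = 5.

5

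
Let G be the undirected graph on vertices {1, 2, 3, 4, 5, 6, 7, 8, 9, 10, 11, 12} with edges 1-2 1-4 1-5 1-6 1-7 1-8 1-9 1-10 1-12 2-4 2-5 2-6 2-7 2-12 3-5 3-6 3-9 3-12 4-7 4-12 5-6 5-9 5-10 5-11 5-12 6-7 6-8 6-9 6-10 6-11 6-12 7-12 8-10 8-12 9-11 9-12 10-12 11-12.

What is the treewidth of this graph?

A width-4 tree decomposition is:
Bags: B1 = {1, 5, 6, 9, 12}  B2 = {1, 2, 5, 6, 12}  B3 = {1, 5, 6, 10, 12}  B4 = {3, 5, 6, 9, 12}  B5 = {1, 6, 8, 10, 12}  B6 = {1, 2, 6, 7, 12}  B7 = {5, 6, 9, 11, 12}  B8 = {1, 2, 4, 7, 12}
Tree: B1–B2, B1–B3, B1–B4, B3–B5, B2–B6, B1–B7, B6–B8
Every bag has size at most 5, so the width is 5 − 1 = 4 and tw(G) ≤ 4. For the lower bound, the 5 vertices {1, 2, 4, 7, 12} are pairwise adjacent, and any tree decomposition puts a clique entirely inside one bag — forcing width ≥ 4. The upper and lower bounds meet at 4, so that is the treewidth.

4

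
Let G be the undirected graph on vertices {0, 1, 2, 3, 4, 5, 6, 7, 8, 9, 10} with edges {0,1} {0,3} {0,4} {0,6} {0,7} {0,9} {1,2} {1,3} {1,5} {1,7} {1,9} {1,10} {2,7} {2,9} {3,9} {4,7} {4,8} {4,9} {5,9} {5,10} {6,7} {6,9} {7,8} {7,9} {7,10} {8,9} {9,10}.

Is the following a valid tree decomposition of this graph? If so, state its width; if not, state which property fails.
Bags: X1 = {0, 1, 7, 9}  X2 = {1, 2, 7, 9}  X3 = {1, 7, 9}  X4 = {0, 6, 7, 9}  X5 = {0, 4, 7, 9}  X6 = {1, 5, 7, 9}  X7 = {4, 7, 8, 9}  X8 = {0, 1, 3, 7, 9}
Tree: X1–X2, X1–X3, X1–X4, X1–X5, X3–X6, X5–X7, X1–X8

A tree decomposition must satisfy three properties: every vertex lies in some bag; for every edge, both endpoints lie together in some bag; and for every vertex, the bags containing it form a connected subtree. Here vertex 10 appears in no bag, so the decomposition is invalid.

No — vertex 10 appears in no bag.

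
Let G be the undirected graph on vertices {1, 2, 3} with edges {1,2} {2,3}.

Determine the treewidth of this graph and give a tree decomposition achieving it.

Each bag holds 2 vertices, so the decomposition has width 1, which upper-bounds the treewidth. Any graph with an edge has treewidth ≥ 1, and G has the edge 3–2. Hence tw(G) = 1 exactly.

Treewidth 1.
Bags: B1 = {2, 3}  B2 = {1, 2}
Tree: B1–B2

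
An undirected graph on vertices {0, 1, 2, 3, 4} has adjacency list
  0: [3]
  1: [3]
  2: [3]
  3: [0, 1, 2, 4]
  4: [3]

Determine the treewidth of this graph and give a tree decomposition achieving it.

Every bag has size at most 2, so the width is 2 − 1 = 1 and tw(G) ≤ 1. Any graph with an edge has treewidth ≥ 1, and G has the edge 0–3. Therefore the treewidth is 1.

Treewidth 1.
One such decomposition:
Bags: B1 = {0, 3}  B2 = {2, 3}  B3 = {1, 3}  B4 = {3, 4}
Tree: B1–B2, B1–B3, B3–B4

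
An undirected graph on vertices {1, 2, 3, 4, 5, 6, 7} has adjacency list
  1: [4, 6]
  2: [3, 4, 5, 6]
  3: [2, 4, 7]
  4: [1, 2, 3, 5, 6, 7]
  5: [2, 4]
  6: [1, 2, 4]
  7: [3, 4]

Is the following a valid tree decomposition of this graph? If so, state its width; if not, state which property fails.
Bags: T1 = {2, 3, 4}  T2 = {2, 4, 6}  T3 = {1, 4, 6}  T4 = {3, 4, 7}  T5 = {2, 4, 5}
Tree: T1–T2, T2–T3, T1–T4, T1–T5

Checking the three conditions: (i) the bags cover all of {1, 2, 3, 4, 5, 6, 7}; (ii) for each edge, some bag contains both endpoints; (iii) the bags containing any fixed vertex form a subtree. All hold, so the decomposition is valid with width 3 − 1 = 2.

Yes; width 2.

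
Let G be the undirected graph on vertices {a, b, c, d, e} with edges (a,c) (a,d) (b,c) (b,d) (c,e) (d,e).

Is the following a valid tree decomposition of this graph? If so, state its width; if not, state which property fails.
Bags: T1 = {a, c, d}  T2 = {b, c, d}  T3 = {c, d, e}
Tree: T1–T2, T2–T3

Vertex coverage: the bags together contain {a, b, c, d, e}, the full vertex set. Edge coverage: each edge of G has both endpoints in at least one bag. Running intersection: for every vertex, the bags containing it form a connected subtree. All three properties hold, so this is a valid tree decomposition of width max|bag| − 1 = 2, and hence tw(G) ≤ 2.

Yes; width 2.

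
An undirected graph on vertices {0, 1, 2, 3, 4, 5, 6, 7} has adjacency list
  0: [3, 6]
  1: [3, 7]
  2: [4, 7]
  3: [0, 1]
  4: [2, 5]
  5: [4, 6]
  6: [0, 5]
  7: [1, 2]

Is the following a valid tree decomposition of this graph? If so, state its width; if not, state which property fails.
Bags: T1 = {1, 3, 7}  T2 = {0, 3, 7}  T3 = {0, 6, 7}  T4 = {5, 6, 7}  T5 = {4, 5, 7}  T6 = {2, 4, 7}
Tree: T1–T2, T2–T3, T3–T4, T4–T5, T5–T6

Every vertex of G appears in some bag (union = {0, 1, 2, 3, 4, 5, 6, 7}); every edge is covered by a bag; and for each vertex v the set of bags containing v is connected in the bag tree. The decomposition is therefore valid. The largest bag has 3 vertices, so the width is 2.

Yes; width 2.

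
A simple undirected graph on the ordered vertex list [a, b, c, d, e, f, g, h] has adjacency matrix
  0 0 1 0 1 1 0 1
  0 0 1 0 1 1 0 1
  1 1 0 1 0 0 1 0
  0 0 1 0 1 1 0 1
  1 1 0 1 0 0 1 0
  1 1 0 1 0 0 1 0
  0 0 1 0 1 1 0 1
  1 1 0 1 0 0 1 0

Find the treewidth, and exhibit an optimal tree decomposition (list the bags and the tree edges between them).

Treewidth 4.
One such decomposition:
Bags: B1 = {c, e, f, g, h}  B2 = {b, c, e, f, h}  B3 = {c, d, e, f, h}  B4 = {a, c, e, f, h}
Tree: B1–B2, B2–B3, B3–B4

The largest bag has 5 vertices, giving width 4; this decomposition certifies tw(G) ≤ 4. For the lower bound: the 5 vertex sets {c,g}, {b,e}, {d,h}, {f}, {a} are disjoint, each induces a connected subgraph, and every pair is joined by at least one edge of G. Contracting each set to a single vertex therefore yields K_{5} as a minor, and since treewidth is minor-monotone, tw(G) ≥ tw(K_{5}) = 4. The upper and lower bounds meet at 4, so that is the treewidth.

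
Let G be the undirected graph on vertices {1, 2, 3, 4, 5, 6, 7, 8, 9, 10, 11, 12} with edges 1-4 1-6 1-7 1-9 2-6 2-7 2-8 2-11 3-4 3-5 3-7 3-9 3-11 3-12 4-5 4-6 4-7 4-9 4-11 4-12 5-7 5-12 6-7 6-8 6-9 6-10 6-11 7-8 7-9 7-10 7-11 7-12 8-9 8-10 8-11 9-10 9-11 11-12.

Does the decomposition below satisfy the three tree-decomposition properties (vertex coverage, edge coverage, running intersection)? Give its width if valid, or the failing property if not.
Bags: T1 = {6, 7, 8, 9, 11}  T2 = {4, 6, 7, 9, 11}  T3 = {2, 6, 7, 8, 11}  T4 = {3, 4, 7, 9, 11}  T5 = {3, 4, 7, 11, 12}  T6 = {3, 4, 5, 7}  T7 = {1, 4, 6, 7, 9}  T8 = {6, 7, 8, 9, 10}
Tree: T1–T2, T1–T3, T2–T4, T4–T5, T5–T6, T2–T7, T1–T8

A tree decomposition must satisfy three properties: every vertex lies in some bag; for every edge, both endpoints lie together in some bag; and for every vertex, the bags containing it form a connected subtree. Here edge (12,5) lies in no bag, so the decomposition is invalid.

No — edge (12,5) lies in no bag.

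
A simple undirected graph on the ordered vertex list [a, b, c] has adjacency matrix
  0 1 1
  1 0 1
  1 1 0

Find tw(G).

A width-2 tree decomposition is:
Bags: B1 = {a, b, c}
Tree: (single bag)
A single bag containing all 3 vertices is trivially a valid decomposition of width 2. On the other hand G contains the 3-clique {a, b, c}. A clique must lie in a single bag of any decomposition, so no decomposition can have width below 2. Hence tw(G) = 2 exactly.

2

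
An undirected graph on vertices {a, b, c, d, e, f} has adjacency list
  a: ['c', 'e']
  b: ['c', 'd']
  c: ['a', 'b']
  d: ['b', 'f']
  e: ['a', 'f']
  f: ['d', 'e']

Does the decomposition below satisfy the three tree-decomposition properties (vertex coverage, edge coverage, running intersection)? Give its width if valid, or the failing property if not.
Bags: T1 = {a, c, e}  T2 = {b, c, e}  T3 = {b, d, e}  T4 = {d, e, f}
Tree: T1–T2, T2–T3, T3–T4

Checking the three conditions: (i) the bags cover all of {a, b, c, d, e, f}; (ii) for each edge, some bag contains both endpoints; (iii) the bags containing any fixed vertex form a subtree. All hold, so the decomposition is valid with width 3 − 1 = 2.

Yes; width 2.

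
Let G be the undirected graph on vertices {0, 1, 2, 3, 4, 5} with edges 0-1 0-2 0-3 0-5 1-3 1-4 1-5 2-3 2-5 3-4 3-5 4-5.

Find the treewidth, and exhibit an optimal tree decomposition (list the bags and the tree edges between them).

Treewidth 3.
Bags: B1 = {0, 1, 3, 5}  B2 = {1, 3, 4, 5}  B3 = {0, 2, 3, 5}
Tree: B1–B2, B1–B3

Every bag has size at most 4, so the width is 4 − 1 = 3 and tw(G) ≤ 3. For the lower bound, the 4 vertices {0, 1, 3, 5} are pairwise adjacent, and any tree decomposition puts a clique entirely inside one bag — forcing width ≥ 3. The upper and lower bounds meet at 3, so that is the treewidth.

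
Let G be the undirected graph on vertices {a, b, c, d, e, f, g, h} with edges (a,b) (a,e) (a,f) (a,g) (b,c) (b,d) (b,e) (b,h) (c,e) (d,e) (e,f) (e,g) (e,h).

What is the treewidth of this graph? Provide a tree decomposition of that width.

Treewidth 2.
One optimal decomposition is:
Bags: B1 = {b, c, e}  B2 = {a, b, e}  B3 = {b, d, e}  B4 = {a, e, f}  B5 = {a, e, g}  B6 = {b, e, h}
Tree: B1–B2, B2–B3, B2–B4, B2–B5, B2–B6

The largest bag has 3 vertices, giving width 2; this decomposition certifies tw(G) ≤ 2. For the lower bound, the 3 vertices {a, e, g} are pairwise adjacent, and any tree decomposition puts a clique entirely inside one bag — forcing width ≥ 2. Hence tw(G) = 2 exactly.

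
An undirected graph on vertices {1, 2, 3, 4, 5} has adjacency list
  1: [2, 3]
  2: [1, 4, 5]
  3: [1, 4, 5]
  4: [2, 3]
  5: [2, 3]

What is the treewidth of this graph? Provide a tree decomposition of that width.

Treewidth 2.
One optimal decomposition is:
Bags: B1 = {1, 2, 3}  B2 = {2, 3, 5}  B3 = {2, 3, 4}
Tree: B1–B2, B2–B3

Every bag has size at most 3, so the width is 3 − 1 = 2 and tw(G) ≤ 2. The edges 1–3–5–2–1 form a cycle, so G is not a tree and its treewidth is at least 2. Therefore the treewidth is 2.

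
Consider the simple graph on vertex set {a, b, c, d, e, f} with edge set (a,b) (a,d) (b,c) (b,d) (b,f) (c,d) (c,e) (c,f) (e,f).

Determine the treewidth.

A width-2 tree decomposition is:
Bags: B1 = {b, c, f}  B2 = {c, e, f}  B3 = {b, c, d}  B4 = {a, b, d}
Tree: B1–B2, B1–B3, B3–B4
Each bag holds 3 vertices, so the decomposition has width 2, which upper-bounds the treewidth. On the other hand G contains the 3-clique {b, c, d}. A clique must lie in a single bag of any decomposition, so no decomposition can have width below 2. Combining the bounds, tw(G) = 2.

2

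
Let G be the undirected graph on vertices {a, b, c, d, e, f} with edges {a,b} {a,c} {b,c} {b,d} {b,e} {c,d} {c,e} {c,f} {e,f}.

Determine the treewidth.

2

A width-2 tree decomposition is:
Bags: B1 = {b, c, e}  B2 = {c, e, f}  B3 = {b, c, d}  B4 = {a, b, c}
Tree: B1–B2, B1–B3, B1–B4
The largest bag has 3 vertices, giving width 2; this decomposition certifies tw(G) ≤ 2. For the lower bound, the 3 vertices {c, e, f} are pairwise adjacent, and any tree decomposition puts a clique entirely inside one bag — forcing width ≥ 2. The upper and lower bounds meet at 2, so that is the treewidth.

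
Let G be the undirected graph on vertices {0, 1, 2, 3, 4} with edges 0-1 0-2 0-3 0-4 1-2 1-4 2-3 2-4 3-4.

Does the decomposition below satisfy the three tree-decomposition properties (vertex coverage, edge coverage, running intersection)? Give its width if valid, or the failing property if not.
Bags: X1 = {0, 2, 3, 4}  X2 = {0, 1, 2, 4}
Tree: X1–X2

Yes; width 3.

Checking the three conditions: (i) the bags cover all of {0, 1, 2, 3, 4}; (ii) for each edge, some bag contains both endpoints; (iii) the bags containing any fixed vertex form a subtree. All hold, so the decomposition is valid with width 4 − 1 = 3.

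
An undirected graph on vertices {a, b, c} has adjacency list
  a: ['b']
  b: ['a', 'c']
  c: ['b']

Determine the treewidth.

A width-1 tree decomposition is:
Bags: B1 = {b, c}  B2 = {a, b}
Tree: B1–B2
The largest bag has 2 vertices, giving width 1; this decomposition certifies tw(G) ≤ 1. Any graph with an edge has treewidth ≥ 1, and G has the edge b–c. Therefore the treewidth is 1.

1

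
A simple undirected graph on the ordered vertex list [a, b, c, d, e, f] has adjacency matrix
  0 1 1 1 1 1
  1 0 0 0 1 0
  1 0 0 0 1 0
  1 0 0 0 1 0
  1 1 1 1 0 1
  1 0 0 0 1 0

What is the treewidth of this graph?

A width-2 tree decomposition is:
Bags: B1 = {a, d, e}  B2 = {a, b, e}  B3 = {a, e, f}  B4 = {a, c, e}
Tree: B1–B2, B1–B3, B3–B4
The largest bag has 3 vertices, giving width 2; this decomposition certifies tw(G) ≤ 2. For the lower bound, the 3 vertices {a, d, e} are pairwise adjacent, and any tree decomposition puts a clique entirely inside one bag — forcing width ≥ 2. Hence tw(G) = 2 exactly.

2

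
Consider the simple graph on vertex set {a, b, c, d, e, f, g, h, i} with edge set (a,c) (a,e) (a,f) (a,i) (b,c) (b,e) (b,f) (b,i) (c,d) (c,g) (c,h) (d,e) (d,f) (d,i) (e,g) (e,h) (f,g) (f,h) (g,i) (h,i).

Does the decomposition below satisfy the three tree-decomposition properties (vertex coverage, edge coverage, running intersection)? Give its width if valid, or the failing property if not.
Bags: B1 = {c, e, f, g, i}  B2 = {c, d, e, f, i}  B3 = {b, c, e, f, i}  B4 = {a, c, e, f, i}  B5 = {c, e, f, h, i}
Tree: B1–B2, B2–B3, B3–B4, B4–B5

Every vertex of G appears in some bag (union = {a, b, c, d, e, f, g, h, i}); every edge is covered by a bag; and for each vertex v the set of bags containing v is connected in the bag tree. The decomposition is therefore valid. The largest bag has 5 vertices, so the width is 4.

Yes; width 4.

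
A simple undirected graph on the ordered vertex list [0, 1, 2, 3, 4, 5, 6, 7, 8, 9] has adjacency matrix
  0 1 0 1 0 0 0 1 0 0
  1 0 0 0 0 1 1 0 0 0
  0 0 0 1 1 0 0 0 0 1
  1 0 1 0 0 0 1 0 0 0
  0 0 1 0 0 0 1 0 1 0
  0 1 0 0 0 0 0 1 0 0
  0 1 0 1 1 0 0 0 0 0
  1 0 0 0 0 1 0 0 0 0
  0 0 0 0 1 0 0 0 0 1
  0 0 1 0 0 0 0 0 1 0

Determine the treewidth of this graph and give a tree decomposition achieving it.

Treewidth 2.
One such decomposition:
Bags: B1 = {1, 5, 7}  B2 = {0, 1, 7}  B3 = {0, 1, 6}  B4 = {0, 3, 6}  B5 = {3, 4, 6}  B6 = {2, 3, 4}  B7 = {2, 4, 8}  B8 = {2, 8, 9}
Tree: B1–B2, B2–B3, B3–B4, B4–B5, B5–B6, B6–B7, B7–B8

Every bag has size at most 3, so the width is 3 − 1 = 2 and tw(G) ≤ 2. Since 5–7–0–1–5 is a cycle in G, G is not acyclic. Forests are exactly the graphs of treewidth ≤ 1, so tw(G) ≥ 2. Combining the bounds, tw(G) = 2.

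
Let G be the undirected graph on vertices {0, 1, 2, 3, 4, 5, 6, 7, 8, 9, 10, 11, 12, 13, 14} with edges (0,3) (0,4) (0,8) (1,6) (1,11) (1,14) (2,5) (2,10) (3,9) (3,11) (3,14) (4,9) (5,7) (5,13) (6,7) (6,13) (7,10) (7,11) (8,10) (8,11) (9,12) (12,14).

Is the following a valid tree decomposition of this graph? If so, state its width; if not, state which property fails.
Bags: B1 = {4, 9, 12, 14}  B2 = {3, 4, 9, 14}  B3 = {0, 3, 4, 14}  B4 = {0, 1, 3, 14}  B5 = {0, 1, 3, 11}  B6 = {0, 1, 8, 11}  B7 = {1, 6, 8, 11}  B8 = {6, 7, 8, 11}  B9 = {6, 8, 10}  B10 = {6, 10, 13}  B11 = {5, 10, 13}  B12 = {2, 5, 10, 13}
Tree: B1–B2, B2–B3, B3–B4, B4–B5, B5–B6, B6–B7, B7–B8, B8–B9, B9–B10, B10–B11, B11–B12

A tree decomposition must satisfy three properties: every vertex lies in some bag; for every edge, both endpoints lie together in some bag; and for every vertex, the bags containing it form a connected subtree. Here edge (7,10) lies in no bag, so the decomposition is invalid.

No — edge (7,10) lies in no bag.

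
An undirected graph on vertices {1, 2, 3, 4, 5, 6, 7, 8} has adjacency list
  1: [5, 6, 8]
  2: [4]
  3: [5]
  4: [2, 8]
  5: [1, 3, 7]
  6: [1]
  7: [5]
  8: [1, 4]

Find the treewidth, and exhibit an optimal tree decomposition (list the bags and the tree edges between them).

Treewidth 1.
One optimal decomposition is:
Bags: B1 = {5, 7}  B2 = {1, 5}  B3 = {1, 6}  B4 = {1, 8}  B5 = {3, 5}  B6 = {4, 8}  B7 = {2, 4}
Tree: B1–B2, B2–B3, B2–B4, B1–B5, B4–B6, B6–B7

The largest bag has 2 vertices, giving width 1; this decomposition certifies tw(G) ≤ 1. G has an edge, so its treewidth is at least 1. Combining the bounds, tw(G) = 1.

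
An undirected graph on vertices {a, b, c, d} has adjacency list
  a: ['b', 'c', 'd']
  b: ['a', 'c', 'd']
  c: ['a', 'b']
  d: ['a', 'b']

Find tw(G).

2

A width-2 tree decomposition is:
Bags: B1 = {a, b, c}  B2 = {a, b, d}
Tree: B1–B2
Each bag holds 3 vertices, so the decomposition has width 2, which upper-bounds the treewidth. On the other hand G contains the 3-clique {a, b, d}. A clique must lie in a single bag of any decomposition, so no decomposition can have width below 2. Therefore the treewidth is 2.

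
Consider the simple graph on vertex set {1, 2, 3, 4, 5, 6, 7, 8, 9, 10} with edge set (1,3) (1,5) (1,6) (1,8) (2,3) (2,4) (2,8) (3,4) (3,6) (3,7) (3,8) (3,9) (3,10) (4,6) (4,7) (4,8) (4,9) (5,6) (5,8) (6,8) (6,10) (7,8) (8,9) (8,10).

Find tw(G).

3

A width-3 tree decomposition is:
Bags: B1 = {3, 4, 6, 8}  B2 = {3, 4, 8, 9}  B3 = {3, 6, 8, 10}  B4 = {1, 3, 6, 8}  B5 = {1, 5, 6, 8}  B6 = {3, 4, 7, 8}  B7 = {2, 3, 4, 8}
Tree: B1–B2, B1–B3, B3–B4, B4–B5, B1–B6, B6–B7
The largest bag has 4 vertices, giving width 3; this decomposition certifies tw(G) ≤ 3. For the lower bound, the 4 vertices {1, 3, 6, 8} are pairwise adjacent, and any tree decomposition puts a clique entirely inside one bag — forcing width ≥ 3. The upper and lower bounds meet at 3, so that is the treewidth.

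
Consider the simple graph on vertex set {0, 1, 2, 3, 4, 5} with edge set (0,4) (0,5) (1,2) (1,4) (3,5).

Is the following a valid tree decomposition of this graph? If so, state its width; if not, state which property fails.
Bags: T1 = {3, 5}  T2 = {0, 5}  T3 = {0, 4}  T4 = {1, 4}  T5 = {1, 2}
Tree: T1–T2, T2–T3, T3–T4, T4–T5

Vertex coverage: the bags together contain {0, 1, 2, 3, 4, 5}, the full vertex set. Edge coverage: each edge of G has both endpoints in at least one bag. Running intersection: for every vertex, the bags containing it form a connected subtree. All three properties hold, so this is a valid tree decomposition of width max|bag| − 1 = 1, and hence tw(G) ≤ 1.

Yes; width 1.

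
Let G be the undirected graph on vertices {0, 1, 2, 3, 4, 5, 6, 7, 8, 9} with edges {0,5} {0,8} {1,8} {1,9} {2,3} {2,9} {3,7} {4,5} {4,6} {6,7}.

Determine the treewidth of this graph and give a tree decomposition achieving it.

Each bag holds 3 vertices, so the decomposition has width 2, which upper-bounds the treewidth. Since 1–8–0–5–4–6–7–3–2–9–1 is a cycle in G, G is not acyclic. Forests are exactly the graphs of treewidth ≤ 1, so tw(G) ≥ 2. Therefore the treewidth is 2.

Treewidth 2.
One such decomposition:
Bags: B1 = {0, 1, 8}  B2 = {0, 1, 5}  B3 = {1, 4, 5}  B4 = {1, 4, 6}  B5 = {1, 6, 7}  B6 = {1, 3, 7}  B7 = {1, 2, 3}  B8 = {1, 2, 9}
Tree: B1–B2, B2–B3, B3–B4, B4–B5, B5–B6, B6–B7, B7–B8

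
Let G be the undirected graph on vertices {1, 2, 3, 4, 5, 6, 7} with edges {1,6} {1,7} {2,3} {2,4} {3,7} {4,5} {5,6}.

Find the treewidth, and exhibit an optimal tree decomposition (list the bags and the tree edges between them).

The largest bag has 3 vertices, giving width 2; this decomposition certifies tw(G) ≤ 2. The edges 4–2–3–7–1–6–5–4 form a cycle, so G is not a tree and its treewidth is at least 2. Combining the bounds, tw(G) = 2.

Treewidth 2.
One such decomposition:
Bags: B1 = {2, 3, 4}  B2 = {3, 4, 7}  B3 = {1, 4, 7}  B4 = {1, 4, 6}  B5 = {4, 5, 6}
Tree: B1–B2, B2–B3, B3–B4, B4–B5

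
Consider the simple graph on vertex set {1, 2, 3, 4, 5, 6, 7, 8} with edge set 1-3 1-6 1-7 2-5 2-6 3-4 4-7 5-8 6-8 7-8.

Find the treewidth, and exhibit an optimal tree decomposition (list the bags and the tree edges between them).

The largest bag has 3 vertices, giving width 2; this decomposition certifies tw(G) ≤ 2. Since 3–4–7–1–3 is a cycle in G, G is not acyclic. Forests are exactly the graphs of treewidth ≤ 1, so tw(G) ≥ 2. Therefore the treewidth is 2.

Treewidth 2.
Bags: B1 = {1, 3, 4}  B2 = {1, 4, 7}  B3 = {1, 6, 7}  B4 = {6, 7, 8}  B5 = {2, 6, 8}  B6 = {2, 5, 8}
Tree: B1–B2, B2–B3, B3–B4, B4–B5, B5–B6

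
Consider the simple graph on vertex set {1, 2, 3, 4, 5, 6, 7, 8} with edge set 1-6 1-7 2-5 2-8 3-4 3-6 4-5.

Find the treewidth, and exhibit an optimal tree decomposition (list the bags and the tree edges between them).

The largest bag has 2 vertices, giving width 1; this decomposition certifies tw(G) ≤ 1. Any graph with an edge has treewidth ≥ 1, and G has the edge 7–1. Combining the bounds, tw(G) = 1.

Treewidth 1.
One such decomposition:
Bags: B1 = {1, 7}  B2 = {1, 6}  B3 = {3, 6}  B4 = {3, 4}  B5 = {4, 5}  B6 = {2, 5}  B7 = {2, 8}
Tree: B1–B2, B2–B3, B3–B4, B4–B5, B5–B6, B6–B7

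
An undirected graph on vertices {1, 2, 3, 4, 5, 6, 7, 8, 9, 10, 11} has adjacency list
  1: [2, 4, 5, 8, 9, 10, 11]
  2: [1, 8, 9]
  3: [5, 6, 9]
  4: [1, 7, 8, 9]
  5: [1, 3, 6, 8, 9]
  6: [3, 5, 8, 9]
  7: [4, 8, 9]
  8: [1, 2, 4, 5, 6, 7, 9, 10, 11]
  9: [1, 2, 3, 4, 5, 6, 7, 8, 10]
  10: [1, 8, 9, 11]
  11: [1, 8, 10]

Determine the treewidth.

3

A width-3 tree decomposition is:
Bags: B1 = {1, 8, 9, 10}  B2 = {1, 2, 8, 9}  B3 = {1, 8, 10, 11}  B4 = {1, 5, 8, 9}  B5 = {1, 4, 8, 9}  B6 = {4, 7, 8, 9}  B7 = {5, 6, 8, 9}  B8 = {3, 5, 6, 9}
Tree: B1–B2, B1–B3, B2–B4, B1–B5, B5–B6, B4–B7, B7–B8
The largest bag has 4 vertices, giving width 3; this decomposition certifies tw(G) ≤ 3. On the other hand G contains the 4-clique {1, 2, 8, 9}. A clique must lie in a single bag of any decomposition, so no decomposition can have width below 3. Combining the bounds, tw(G) = 3.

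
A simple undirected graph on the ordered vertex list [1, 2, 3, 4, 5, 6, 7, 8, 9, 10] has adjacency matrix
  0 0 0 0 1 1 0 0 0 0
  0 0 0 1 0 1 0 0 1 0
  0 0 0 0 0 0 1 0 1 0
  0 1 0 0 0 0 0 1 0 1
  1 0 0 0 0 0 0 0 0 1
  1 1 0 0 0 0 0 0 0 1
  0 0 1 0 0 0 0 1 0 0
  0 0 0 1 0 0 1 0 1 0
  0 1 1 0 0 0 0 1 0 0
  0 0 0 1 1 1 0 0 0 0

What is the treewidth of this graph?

2

A width-2 tree decomposition is:
Bags: B1 = {3, 7, 9}  B2 = {7, 8, 9}  B3 = {2, 8, 9}  B4 = {2, 4, 8}  B5 = {2, 4, 6}  B6 = {4, 6, 10}  B7 = {1, 6, 10}  B8 = {1, 5, 10}
Tree: B1–B2, B2–B3, B3–B4, B4–B5, B5–B6, B6–B7, B7–B8
Every bag has size at most 3, so the width is 3 − 1 = 2 and tw(G) ≤ 2. Since 3–7–8–9–3 is a cycle in G, G is not acyclic. Forests are exactly the graphs of treewidth ≤ 1, so tw(G) ≥ 2. The upper and lower bounds meet at 2, so that is the treewidth.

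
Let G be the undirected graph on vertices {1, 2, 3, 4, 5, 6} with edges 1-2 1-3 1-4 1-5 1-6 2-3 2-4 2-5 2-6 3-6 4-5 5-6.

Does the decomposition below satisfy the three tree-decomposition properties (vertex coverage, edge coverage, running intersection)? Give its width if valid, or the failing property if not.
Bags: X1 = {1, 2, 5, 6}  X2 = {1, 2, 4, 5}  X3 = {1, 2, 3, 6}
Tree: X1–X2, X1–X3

Yes; width 3.

Vertex coverage: the bags together contain {1, 2, 3, 4, 5, 6}, the full vertex set. Edge coverage: each edge of G has both endpoints in at least one bag. Running intersection: for every vertex, the bags containing it form a connected subtree. All three properties hold, so this is a valid tree decomposition of width max|bag| − 1 = 3, and hence tw(G) ≤ 3.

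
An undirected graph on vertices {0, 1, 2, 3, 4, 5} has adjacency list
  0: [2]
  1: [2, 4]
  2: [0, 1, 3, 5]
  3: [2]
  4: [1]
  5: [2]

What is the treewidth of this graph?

A width-1 tree decomposition is:
Bags: B1 = {1, 4}  B2 = {1, 2}  B3 = {0, 2}  B4 = {2, 5}  B5 = {2, 3}
Tree: B1–B2, B2–B3, B3–B4, B3–B5
Each bag holds 2 vertices, so the decomposition has width 1, which upper-bounds the treewidth. Since G has at least one edge (e.g. 4–1), it is not an edgeless graph, so tw(G) ≥ 1. Therefore the treewidth is 1.

1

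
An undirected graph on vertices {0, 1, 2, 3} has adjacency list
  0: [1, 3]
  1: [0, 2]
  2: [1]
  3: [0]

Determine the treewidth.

A width-1 tree decomposition is:
Bags: B1 = {0, 3}  B2 = {0, 1}  B3 = {1, 2}
Tree: B1–B2, B2–B3
Each bag holds 2 vertices, so the decomposition has width 1, which upper-bounds the treewidth. G has an edge, so its treewidth is at least 1. Hence tw(G) = 1 exactly.

1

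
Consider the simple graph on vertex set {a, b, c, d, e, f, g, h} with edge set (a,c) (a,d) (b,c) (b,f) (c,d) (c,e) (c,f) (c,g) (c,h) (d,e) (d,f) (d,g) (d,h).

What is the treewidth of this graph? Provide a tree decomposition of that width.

Treewidth 2.
One optimal decomposition is:
Bags: B1 = {c, d, e}  B2 = {c, d, g}  B3 = {c, d, h}  B4 = {c, d, f}  B5 = {b, c, f}  B6 = {a, c, d}
Tree: B1–B2, B2–B3, B1–B4, B4–B5, B1–B6

The largest bag has 3 vertices, giving width 2; this decomposition certifies tw(G) ≤ 2. For the lower bound, the 3 vertices {c, d, f} are pairwise adjacent, and any tree decomposition puts a clique entirely inside one bag — forcing width ≥ 2. Combining the bounds, tw(G) = 2.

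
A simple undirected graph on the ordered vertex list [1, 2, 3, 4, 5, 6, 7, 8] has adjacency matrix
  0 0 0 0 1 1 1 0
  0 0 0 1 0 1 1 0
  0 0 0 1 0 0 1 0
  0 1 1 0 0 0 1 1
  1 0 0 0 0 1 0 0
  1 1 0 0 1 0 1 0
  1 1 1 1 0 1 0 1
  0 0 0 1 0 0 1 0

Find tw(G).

A width-2 tree decomposition is:
Bags: B1 = {3, 4, 7}  B2 = {2, 4, 7}  B3 = {2, 6, 7}  B4 = {4, 7, 8}  B5 = {1, 6, 7}  B6 = {1, 5, 6}
Tree: B1–B2, B2–B3, B1–B4, B3–B5, B5–B6
Each bag holds 3 vertices, so the decomposition has width 2, which upper-bounds the treewidth. For the lower bound, the 3 vertices {1, 5, 6} are pairwise adjacent, and any tree decomposition puts a clique entirely inside one bag — forcing width ≥ 2. Therefore the treewidth is 2.

2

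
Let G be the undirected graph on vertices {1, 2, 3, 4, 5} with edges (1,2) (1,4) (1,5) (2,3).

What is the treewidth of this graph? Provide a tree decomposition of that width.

Treewidth 1.
Bags: B1 = {1, 4}  B2 = {1, 5}  B3 = {1, 2}  B4 = {2, 3}
Tree: B1–B2, B1–B3, B3–B4

The largest bag has 2 vertices, giving width 1; this decomposition certifies tw(G) ≤ 1. Any graph with an edge has treewidth ≥ 1, and G has the edge 4–1. Hence tw(G) = 1 exactly.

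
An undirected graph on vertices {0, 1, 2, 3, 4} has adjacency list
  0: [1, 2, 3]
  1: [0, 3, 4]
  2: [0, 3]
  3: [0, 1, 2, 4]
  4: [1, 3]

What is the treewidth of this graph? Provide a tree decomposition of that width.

Treewidth 2.
One optimal decomposition is:
Bags: B1 = {1, 3, 4}  B2 = {0, 1, 3}  B3 = {0, 2, 3}
Tree: B1–B2, B2–B3

Each bag holds 3 vertices, so the decomposition has width 2, which upper-bounds the treewidth. On the other hand G contains the 3-clique {0, 1, 3}. A clique must lie in a single bag of any decomposition, so no decomposition can have width below 2. The upper and lower bounds meet at 2, so that is the treewidth.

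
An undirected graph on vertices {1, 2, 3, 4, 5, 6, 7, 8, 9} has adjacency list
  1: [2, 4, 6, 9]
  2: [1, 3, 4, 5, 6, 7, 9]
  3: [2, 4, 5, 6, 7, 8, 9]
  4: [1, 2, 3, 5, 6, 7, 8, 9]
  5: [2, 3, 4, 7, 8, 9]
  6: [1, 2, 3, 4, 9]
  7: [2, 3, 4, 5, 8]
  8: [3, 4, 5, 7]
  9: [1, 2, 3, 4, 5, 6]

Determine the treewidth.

A width-4 tree decomposition is:
Bags: B1 = {2, 3, 4, 6, 9}  B2 = {1, 2, 4, 6, 9}  B3 = {2, 3, 4, 5, 9}  B4 = {2, 3, 4, 5, 7}  B5 = {3, 4, 5, 7, 8}
Tree: B1–B2, B1–B3, B3–B4, B4–B5
The largest bag has 5 vertices, giving width 4; this decomposition certifies tw(G) ≤ 4. Conversely, {3, 4, 5, 7, 8} is a clique of size 5, and the vertices of any clique must share a bag in every tree decomposition; so some bag has ≥ 5 vertices and tw(G) ≥ 4. Therefore the treewidth is 4.

4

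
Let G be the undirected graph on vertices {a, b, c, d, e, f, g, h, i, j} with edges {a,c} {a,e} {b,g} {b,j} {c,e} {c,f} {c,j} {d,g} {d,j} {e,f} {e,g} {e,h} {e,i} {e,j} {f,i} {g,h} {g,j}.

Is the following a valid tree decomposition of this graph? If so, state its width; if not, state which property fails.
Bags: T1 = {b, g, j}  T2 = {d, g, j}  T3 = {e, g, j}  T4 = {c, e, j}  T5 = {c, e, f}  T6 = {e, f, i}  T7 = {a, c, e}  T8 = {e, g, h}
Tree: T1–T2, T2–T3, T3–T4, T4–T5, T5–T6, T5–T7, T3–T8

Vertex coverage: the bags together contain {a, b, c, d, e, f, g, h, i, j}, the full vertex set. Edge coverage: each edge of G has both endpoints in at least one bag. Running intersection: for every vertex, the bags containing it form a connected subtree. All three properties hold, so this is a valid tree decomposition of width max|bag| − 1 = 2, and hence tw(G) ≤ 2.

Yes; width 2.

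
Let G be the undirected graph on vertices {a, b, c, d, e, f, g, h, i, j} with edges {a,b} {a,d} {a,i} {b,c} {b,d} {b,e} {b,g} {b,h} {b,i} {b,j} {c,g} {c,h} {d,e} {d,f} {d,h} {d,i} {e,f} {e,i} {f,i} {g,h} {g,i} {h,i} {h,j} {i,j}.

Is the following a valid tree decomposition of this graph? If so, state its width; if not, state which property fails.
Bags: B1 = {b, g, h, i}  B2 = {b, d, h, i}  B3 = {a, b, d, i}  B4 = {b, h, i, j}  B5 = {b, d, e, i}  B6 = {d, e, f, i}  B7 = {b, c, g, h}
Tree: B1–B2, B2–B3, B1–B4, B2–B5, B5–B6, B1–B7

Yes; width 3.

Checking the three conditions: (i) the bags cover all of {a, b, c, d, e, f, g, h, i, j}; (ii) for each edge, some bag contains both endpoints; (iii) the bags containing any fixed vertex form a subtree. All hold, so the decomposition is valid with width 4 − 1 = 3.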